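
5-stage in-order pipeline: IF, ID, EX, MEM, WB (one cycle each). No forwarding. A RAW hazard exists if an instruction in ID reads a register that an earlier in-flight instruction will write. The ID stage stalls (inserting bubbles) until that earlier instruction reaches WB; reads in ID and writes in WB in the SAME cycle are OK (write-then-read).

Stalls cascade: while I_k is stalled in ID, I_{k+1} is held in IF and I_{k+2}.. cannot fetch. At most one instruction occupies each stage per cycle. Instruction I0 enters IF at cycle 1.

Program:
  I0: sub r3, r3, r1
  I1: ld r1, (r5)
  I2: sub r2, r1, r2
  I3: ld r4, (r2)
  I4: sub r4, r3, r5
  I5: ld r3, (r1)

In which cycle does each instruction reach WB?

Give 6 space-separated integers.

Answer: 5 6 9 12 13 14

Derivation:
I0 sub r3 <- r3,r1: IF@1 ID@2 stall=0 (-) EX@3 MEM@4 WB@5
I1 ld r1 <- r5: IF@2 ID@3 stall=0 (-) EX@4 MEM@5 WB@6
I2 sub r2 <- r1,r2: IF@3 ID@4 stall=2 (RAW on I1.r1 (WB@6)) EX@7 MEM@8 WB@9
I3 ld r4 <- r2: IF@4 ID@7 stall=2 (RAW on I2.r2 (WB@9)) EX@10 MEM@11 WB@12
I4 sub r4 <- r3,r5: IF@7 ID@10 stall=0 (-) EX@11 MEM@12 WB@13
I5 ld r3 <- r1: IF@10 ID@11 stall=0 (-) EX@12 MEM@13 WB@14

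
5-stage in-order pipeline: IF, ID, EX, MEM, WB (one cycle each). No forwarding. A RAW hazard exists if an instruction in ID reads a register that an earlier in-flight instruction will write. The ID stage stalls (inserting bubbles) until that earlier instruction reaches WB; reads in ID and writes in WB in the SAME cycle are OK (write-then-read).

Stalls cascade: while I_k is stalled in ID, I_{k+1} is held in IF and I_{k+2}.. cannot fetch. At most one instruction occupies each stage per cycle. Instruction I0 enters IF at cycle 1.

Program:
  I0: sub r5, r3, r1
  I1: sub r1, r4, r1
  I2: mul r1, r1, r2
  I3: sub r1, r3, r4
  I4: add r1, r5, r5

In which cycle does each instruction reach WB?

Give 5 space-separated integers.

Answer: 5 6 9 10 11

Derivation:
I0 sub r5 <- r3,r1: IF@1 ID@2 stall=0 (-) EX@3 MEM@4 WB@5
I1 sub r1 <- r4,r1: IF@2 ID@3 stall=0 (-) EX@4 MEM@5 WB@6
I2 mul r1 <- r1,r2: IF@3 ID@4 stall=2 (RAW on I1.r1 (WB@6)) EX@7 MEM@8 WB@9
I3 sub r1 <- r3,r4: IF@4 ID@7 stall=0 (-) EX@8 MEM@9 WB@10
I4 add r1 <- r5,r5: IF@7 ID@8 stall=0 (-) EX@9 MEM@10 WB@11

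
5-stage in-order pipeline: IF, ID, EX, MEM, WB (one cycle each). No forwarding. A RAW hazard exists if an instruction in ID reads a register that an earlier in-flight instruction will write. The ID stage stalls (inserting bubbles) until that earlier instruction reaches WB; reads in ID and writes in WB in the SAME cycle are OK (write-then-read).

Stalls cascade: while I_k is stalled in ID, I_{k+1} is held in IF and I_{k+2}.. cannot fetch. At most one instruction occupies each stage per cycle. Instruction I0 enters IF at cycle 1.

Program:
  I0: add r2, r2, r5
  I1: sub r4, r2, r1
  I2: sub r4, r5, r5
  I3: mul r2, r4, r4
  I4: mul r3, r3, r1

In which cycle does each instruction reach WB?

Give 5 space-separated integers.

Answer: 5 8 9 12 13

Derivation:
I0 add r2 <- r2,r5: IF@1 ID@2 stall=0 (-) EX@3 MEM@4 WB@5
I1 sub r4 <- r2,r1: IF@2 ID@3 stall=2 (RAW on I0.r2 (WB@5)) EX@6 MEM@7 WB@8
I2 sub r4 <- r5,r5: IF@3 ID@6 stall=0 (-) EX@7 MEM@8 WB@9
I3 mul r2 <- r4,r4: IF@6 ID@7 stall=2 (RAW on I2.r4 (WB@9)) EX@10 MEM@11 WB@12
I4 mul r3 <- r3,r1: IF@7 ID@10 stall=0 (-) EX@11 MEM@12 WB@13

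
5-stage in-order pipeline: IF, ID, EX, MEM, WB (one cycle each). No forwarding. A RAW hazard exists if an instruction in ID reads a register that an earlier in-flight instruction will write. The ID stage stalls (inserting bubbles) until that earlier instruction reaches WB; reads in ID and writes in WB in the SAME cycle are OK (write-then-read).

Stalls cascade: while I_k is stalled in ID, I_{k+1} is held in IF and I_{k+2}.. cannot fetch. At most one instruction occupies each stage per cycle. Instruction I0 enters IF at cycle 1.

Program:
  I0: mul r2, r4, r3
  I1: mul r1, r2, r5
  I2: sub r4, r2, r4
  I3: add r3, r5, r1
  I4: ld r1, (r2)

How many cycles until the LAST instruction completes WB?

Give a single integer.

I0 mul r2 <- r4,r3: IF@1 ID@2 stall=0 (-) EX@3 MEM@4 WB@5
I1 mul r1 <- r2,r5: IF@2 ID@3 stall=2 (RAW on I0.r2 (WB@5)) EX@6 MEM@7 WB@8
I2 sub r4 <- r2,r4: IF@3 ID@6 stall=0 (-) EX@7 MEM@8 WB@9
I3 add r3 <- r5,r1: IF@6 ID@7 stall=1 (RAW on I1.r1 (WB@8)) EX@9 MEM@10 WB@11
I4 ld r1 <- r2: IF@7 ID@9 stall=0 (-) EX@10 MEM@11 WB@12

Answer: 12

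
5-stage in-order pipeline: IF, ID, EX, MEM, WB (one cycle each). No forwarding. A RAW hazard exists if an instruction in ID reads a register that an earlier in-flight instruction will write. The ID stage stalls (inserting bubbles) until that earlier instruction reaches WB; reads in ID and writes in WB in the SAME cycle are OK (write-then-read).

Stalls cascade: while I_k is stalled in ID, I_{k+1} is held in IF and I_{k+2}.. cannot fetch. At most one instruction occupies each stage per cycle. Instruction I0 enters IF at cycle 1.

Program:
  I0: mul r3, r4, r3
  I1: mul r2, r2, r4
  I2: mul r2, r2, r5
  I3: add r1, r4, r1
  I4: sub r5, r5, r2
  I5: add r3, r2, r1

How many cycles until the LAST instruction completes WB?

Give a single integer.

I0 mul r3 <- r4,r3: IF@1 ID@2 stall=0 (-) EX@3 MEM@4 WB@5
I1 mul r2 <- r2,r4: IF@2 ID@3 stall=0 (-) EX@4 MEM@5 WB@6
I2 mul r2 <- r2,r5: IF@3 ID@4 stall=2 (RAW on I1.r2 (WB@6)) EX@7 MEM@8 WB@9
I3 add r1 <- r4,r1: IF@4 ID@7 stall=0 (-) EX@8 MEM@9 WB@10
I4 sub r5 <- r5,r2: IF@7 ID@8 stall=1 (RAW on I2.r2 (WB@9)) EX@10 MEM@11 WB@12
I5 add r3 <- r2,r1: IF@8 ID@10 stall=0 (-) EX@11 MEM@12 WB@13

Answer: 13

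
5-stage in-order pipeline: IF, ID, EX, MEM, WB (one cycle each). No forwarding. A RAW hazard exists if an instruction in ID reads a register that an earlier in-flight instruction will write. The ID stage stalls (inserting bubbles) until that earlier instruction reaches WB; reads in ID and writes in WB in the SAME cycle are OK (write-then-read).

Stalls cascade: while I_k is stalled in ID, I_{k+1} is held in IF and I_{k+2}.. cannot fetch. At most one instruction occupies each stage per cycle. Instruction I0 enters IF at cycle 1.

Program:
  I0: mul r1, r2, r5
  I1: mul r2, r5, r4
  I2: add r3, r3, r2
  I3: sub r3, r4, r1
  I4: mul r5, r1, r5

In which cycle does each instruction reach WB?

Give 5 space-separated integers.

Answer: 5 6 9 10 11

Derivation:
I0 mul r1 <- r2,r5: IF@1 ID@2 stall=0 (-) EX@3 MEM@4 WB@5
I1 mul r2 <- r5,r4: IF@2 ID@3 stall=0 (-) EX@4 MEM@5 WB@6
I2 add r3 <- r3,r2: IF@3 ID@4 stall=2 (RAW on I1.r2 (WB@6)) EX@7 MEM@8 WB@9
I3 sub r3 <- r4,r1: IF@4 ID@7 stall=0 (-) EX@8 MEM@9 WB@10
I4 mul r5 <- r1,r5: IF@7 ID@8 stall=0 (-) EX@9 MEM@10 WB@11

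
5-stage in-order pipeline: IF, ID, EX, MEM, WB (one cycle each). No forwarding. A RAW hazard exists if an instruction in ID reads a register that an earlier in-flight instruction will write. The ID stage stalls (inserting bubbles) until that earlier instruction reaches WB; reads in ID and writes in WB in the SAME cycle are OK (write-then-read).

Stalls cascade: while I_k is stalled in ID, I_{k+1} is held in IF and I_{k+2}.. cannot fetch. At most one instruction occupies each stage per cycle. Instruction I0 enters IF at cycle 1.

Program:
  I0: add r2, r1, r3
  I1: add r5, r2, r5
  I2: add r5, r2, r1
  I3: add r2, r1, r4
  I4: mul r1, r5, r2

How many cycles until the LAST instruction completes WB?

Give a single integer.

Answer: 13

Derivation:
I0 add r2 <- r1,r3: IF@1 ID@2 stall=0 (-) EX@3 MEM@4 WB@5
I1 add r5 <- r2,r5: IF@2 ID@3 stall=2 (RAW on I0.r2 (WB@5)) EX@6 MEM@7 WB@8
I2 add r5 <- r2,r1: IF@3 ID@6 stall=0 (-) EX@7 MEM@8 WB@9
I3 add r2 <- r1,r4: IF@6 ID@7 stall=0 (-) EX@8 MEM@9 WB@10
I4 mul r1 <- r5,r2: IF@7 ID@8 stall=2 (RAW on I3.r2 (WB@10)) EX@11 MEM@12 WB@13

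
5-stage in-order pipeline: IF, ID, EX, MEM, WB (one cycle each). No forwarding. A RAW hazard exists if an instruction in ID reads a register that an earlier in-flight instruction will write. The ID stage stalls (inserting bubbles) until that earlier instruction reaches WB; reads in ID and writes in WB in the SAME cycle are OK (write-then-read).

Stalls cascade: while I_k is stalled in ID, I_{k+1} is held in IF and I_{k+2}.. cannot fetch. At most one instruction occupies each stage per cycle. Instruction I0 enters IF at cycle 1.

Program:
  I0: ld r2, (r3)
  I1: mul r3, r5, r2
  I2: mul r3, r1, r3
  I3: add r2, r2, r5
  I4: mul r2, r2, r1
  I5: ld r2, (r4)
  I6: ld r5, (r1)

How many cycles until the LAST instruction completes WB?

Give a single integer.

I0 ld r2 <- r3: IF@1 ID@2 stall=0 (-) EX@3 MEM@4 WB@5
I1 mul r3 <- r5,r2: IF@2 ID@3 stall=2 (RAW on I0.r2 (WB@5)) EX@6 MEM@7 WB@8
I2 mul r3 <- r1,r3: IF@3 ID@6 stall=2 (RAW on I1.r3 (WB@8)) EX@9 MEM@10 WB@11
I3 add r2 <- r2,r5: IF@6 ID@9 stall=0 (-) EX@10 MEM@11 WB@12
I4 mul r2 <- r2,r1: IF@9 ID@10 stall=2 (RAW on I3.r2 (WB@12)) EX@13 MEM@14 WB@15
I5 ld r2 <- r4: IF@10 ID@13 stall=0 (-) EX@14 MEM@15 WB@16
I6 ld r5 <- r1: IF@13 ID@14 stall=0 (-) EX@15 MEM@16 WB@17

Answer: 17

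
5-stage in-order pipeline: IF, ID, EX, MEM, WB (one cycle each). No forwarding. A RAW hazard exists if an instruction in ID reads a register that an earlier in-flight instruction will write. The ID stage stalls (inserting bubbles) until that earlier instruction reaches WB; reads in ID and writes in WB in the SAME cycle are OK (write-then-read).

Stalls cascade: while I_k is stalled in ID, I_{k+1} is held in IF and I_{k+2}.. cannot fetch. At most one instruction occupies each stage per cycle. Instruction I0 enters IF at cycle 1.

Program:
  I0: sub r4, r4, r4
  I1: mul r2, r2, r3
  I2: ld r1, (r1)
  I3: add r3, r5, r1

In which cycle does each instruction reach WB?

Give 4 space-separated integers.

I0 sub r4 <- r4,r4: IF@1 ID@2 stall=0 (-) EX@3 MEM@4 WB@5
I1 mul r2 <- r2,r3: IF@2 ID@3 stall=0 (-) EX@4 MEM@5 WB@6
I2 ld r1 <- r1: IF@3 ID@4 stall=0 (-) EX@5 MEM@6 WB@7
I3 add r3 <- r5,r1: IF@4 ID@5 stall=2 (RAW on I2.r1 (WB@7)) EX@8 MEM@9 WB@10

Answer: 5 6 7 10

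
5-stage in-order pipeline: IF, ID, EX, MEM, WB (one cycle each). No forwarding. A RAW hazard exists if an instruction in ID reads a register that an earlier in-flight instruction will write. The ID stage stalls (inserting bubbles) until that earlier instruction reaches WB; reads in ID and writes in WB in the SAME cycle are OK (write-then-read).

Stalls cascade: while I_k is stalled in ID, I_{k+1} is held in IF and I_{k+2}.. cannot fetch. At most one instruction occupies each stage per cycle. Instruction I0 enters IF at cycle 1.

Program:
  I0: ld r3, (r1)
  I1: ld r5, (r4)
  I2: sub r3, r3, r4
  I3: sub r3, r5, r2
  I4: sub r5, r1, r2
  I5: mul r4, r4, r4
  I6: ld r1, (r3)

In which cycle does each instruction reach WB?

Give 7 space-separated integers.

Answer: 5 6 8 9 10 11 12

Derivation:
I0 ld r3 <- r1: IF@1 ID@2 stall=0 (-) EX@3 MEM@4 WB@5
I1 ld r5 <- r4: IF@2 ID@3 stall=0 (-) EX@4 MEM@5 WB@6
I2 sub r3 <- r3,r4: IF@3 ID@4 stall=1 (RAW on I0.r3 (WB@5)) EX@6 MEM@7 WB@8
I3 sub r3 <- r5,r2: IF@4 ID@6 stall=0 (-) EX@7 MEM@8 WB@9
I4 sub r5 <- r1,r2: IF@6 ID@7 stall=0 (-) EX@8 MEM@9 WB@10
I5 mul r4 <- r4,r4: IF@7 ID@8 stall=0 (-) EX@9 MEM@10 WB@11
I6 ld r1 <- r3: IF@8 ID@9 stall=0 (-) EX@10 MEM@11 WB@12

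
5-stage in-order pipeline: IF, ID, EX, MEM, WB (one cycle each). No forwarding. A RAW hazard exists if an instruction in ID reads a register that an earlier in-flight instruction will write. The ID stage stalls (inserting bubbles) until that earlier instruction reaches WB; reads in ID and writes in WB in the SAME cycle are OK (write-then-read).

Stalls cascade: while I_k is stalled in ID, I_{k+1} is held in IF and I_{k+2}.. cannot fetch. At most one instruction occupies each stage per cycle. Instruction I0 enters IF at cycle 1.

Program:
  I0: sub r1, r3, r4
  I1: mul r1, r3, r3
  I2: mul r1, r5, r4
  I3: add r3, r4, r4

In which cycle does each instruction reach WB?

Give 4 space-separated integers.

I0 sub r1 <- r3,r4: IF@1 ID@2 stall=0 (-) EX@3 MEM@4 WB@5
I1 mul r1 <- r3,r3: IF@2 ID@3 stall=0 (-) EX@4 MEM@5 WB@6
I2 mul r1 <- r5,r4: IF@3 ID@4 stall=0 (-) EX@5 MEM@6 WB@7
I3 add r3 <- r4,r4: IF@4 ID@5 stall=0 (-) EX@6 MEM@7 WB@8

Answer: 5 6 7 8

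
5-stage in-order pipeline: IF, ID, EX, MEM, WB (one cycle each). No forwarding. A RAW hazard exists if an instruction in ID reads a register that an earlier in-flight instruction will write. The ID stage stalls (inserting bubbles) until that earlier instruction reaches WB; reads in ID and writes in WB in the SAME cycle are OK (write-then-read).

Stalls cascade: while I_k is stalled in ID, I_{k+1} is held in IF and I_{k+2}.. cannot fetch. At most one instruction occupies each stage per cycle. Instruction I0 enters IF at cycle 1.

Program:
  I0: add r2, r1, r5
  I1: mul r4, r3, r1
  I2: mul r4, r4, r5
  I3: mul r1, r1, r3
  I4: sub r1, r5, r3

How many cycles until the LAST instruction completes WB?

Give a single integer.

Answer: 11

Derivation:
I0 add r2 <- r1,r5: IF@1 ID@2 stall=0 (-) EX@3 MEM@4 WB@5
I1 mul r4 <- r3,r1: IF@2 ID@3 stall=0 (-) EX@4 MEM@5 WB@6
I2 mul r4 <- r4,r5: IF@3 ID@4 stall=2 (RAW on I1.r4 (WB@6)) EX@7 MEM@8 WB@9
I3 mul r1 <- r1,r3: IF@4 ID@7 stall=0 (-) EX@8 MEM@9 WB@10
I4 sub r1 <- r5,r3: IF@7 ID@8 stall=0 (-) EX@9 MEM@10 WB@11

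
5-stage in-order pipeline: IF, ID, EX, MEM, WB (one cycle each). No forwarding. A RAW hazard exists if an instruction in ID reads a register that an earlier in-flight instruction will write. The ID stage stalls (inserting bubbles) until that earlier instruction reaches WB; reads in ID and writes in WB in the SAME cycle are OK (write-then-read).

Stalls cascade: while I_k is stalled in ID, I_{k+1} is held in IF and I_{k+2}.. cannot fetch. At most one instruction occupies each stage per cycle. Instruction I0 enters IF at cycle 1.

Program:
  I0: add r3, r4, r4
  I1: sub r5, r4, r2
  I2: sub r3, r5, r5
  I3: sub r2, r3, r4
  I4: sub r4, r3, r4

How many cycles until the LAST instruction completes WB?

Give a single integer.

Answer: 13

Derivation:
I0 add r3 <- r4,r4: IF@1 ID@2 stall=0 (-) EX@3 MEM@4 WB@5
I1 sub r5 <- r4,r2: IF@2 ID@3 stall=0 (-) EX@4 MEM@5 WB@6
I2 sub r3 <- r5,r5: IF@3 ID@4 stall=2 (RAW on I1.r5 (WB@6)) EX@7 MEM@8 WB@9
I3 sub r2 <- r3,r4: IF@4 ID@7 stall=2 (RAW on I2.r3 (WB@9)) EX@10 MEM@11 WB@12
I4 sub r4 <- r3,r4: IF@7 ID@10 stall=0 (-) EX@11 MEM@12 WB@13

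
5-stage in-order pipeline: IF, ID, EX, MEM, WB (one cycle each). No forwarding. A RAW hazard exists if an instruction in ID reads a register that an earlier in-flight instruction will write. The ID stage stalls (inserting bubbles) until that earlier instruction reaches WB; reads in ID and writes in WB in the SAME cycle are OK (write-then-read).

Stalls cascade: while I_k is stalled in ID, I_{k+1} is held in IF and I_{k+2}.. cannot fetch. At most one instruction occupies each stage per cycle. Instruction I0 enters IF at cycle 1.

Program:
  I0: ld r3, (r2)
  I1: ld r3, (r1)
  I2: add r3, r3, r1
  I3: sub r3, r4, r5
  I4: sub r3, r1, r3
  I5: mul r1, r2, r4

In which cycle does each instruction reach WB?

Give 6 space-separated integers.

Answer: 5 6 9 10 13 14

Derivation:
I0 ld r3 <- r2: IF@1 ID@2 stall=0 (-) EX@3 MEM@4 WB@5
I1 ld r3 <- r1: IF@2 ID@3 stall=0 (-) EX@4 MEM@5 WB@6
I2 add r3 <- r3,r1: IF@3 ID@4 stall=2 (RAW on I1.r3 (WB@6)) EX@7 MEM@8 WB@9
I3 sub r3 <- r4,r5: IF@4 ID@7 stall=0 (-) EX@8 MEM@9 WB@10
I4 sub r3 <- r1,r3: IF@7 ID@8 stall=2 (RAW on I3.r3 (WB@10)) EX@11 MEM@12 WB@13
I5 mul r1 <- r2,r4: IF@8 ID@11 stall=0 (-) EX@12 MEM@13 WB@14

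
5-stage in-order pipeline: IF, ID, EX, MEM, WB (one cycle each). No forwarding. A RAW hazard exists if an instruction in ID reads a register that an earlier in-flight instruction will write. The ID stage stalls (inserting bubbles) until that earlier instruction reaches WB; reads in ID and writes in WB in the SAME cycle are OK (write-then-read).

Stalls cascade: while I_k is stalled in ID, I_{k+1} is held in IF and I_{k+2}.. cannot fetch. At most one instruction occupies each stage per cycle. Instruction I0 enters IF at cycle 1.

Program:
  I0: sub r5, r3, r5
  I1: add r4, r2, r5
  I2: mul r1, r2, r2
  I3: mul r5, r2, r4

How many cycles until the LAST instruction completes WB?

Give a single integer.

Answer: 11

Derivation:
I0 sub r5 <- r3,r5: IF@1 ID@2 stall=0 (-) EX@3 MEM@4 WB@5
I1 add r4 <- r2,r5: IF@2 ID@3 stall=2 (RAW on I0.r5 (WB@5)) EX@6 MEM@7 WB@8
I2 mul r1 <- r2,r2: IF@3 ID@6 stall=0 (-) EX@7 MEM@8 WB@9
I3 mul r5 <- r2,r4: IF@6 ID@7 stall=1 (RAW on I1.r4 (WB@8)) EX@9 MEM@10 WB@11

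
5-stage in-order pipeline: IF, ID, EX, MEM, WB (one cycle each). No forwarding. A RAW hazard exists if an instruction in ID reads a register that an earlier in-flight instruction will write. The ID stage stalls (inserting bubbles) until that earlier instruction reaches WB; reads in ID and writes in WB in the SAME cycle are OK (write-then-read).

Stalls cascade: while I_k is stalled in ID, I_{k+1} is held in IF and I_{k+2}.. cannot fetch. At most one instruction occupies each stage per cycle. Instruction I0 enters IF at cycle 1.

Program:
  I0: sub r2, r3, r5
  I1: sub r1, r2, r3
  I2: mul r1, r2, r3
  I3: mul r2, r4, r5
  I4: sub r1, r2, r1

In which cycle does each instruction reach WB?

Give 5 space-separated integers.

I0 sub r2 <- r3,r5: IF@1 ID@2 stall=0 (-) EX@3 MEM@4 WB@5
I1 sub r1 <- r2,r3: IF@2 ID@3 stall=2 (RAW on I0.r2 (WB@5)) EX@6 MEM@7 WB@8
I2 mul r1 <- r2,r3: IF@3 ID@6 stall=0 (-) EX@7 MEM@8 WB@9
I3 mul r2 <- r4,r5: IF@6 ID@7 stall=0 (-) EX@8 MEM@9 WB@10
I4 sub r1 <- r2,r1: IF@7 ID@8 stall=2 (RAW on I3.r2 (WB@10)) EX@11 MEM@12 WB@13

Answer: 5 8 9 10 13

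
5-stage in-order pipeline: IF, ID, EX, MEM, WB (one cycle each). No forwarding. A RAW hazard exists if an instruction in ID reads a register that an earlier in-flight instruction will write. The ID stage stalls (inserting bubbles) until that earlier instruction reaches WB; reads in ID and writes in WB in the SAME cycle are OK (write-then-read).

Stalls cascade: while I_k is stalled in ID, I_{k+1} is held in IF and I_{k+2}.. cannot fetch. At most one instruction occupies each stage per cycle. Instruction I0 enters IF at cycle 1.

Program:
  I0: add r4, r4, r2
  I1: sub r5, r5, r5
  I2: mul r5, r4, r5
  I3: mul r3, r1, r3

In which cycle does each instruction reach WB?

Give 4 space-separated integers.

I0 add r4 <- r4,r2: IF@1 ID@2 stall=0 (-) EX@3 MEM@4 WB@5
I1 sub r5 <- r5,r5: IF@2 ID@3 stall=0 (-) EX@4 MEM@5 WB@6
I2 mul r5 <- r4,r5: IF@3 ID@4 stall=2 (RAW on I1.r5 (WB@6)) EX@7 MEM@8 WB@9
I3 mul r3 <- r1,r3: IF@4 ID@7 stall=0 (-) EX@8 MEM@9 WB@10

Answer: 5 6 9 10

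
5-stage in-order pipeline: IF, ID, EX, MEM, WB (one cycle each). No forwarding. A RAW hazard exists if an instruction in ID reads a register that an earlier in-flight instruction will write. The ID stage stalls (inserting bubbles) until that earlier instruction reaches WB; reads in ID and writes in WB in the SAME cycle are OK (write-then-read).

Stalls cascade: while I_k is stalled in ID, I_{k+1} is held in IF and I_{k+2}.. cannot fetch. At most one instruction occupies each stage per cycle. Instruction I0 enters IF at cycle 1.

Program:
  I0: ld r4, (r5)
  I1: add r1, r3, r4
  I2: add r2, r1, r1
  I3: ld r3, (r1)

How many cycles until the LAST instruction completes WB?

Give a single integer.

I0 ld r4 <- r5: IF@1 ID@2 stall=0 (-) EX@3 MEM@4 WB@5
I1 add r1 <- r3,r4: IF@2 ID@3 stall=2 (RAW on I0.r4 (WB@5)) EX@6 MEM@7 WB@8
I2 add r2 <- r1,r1: IF@3 ID@6 stall=2 (RAW on I1.r1 (WB@8)) EX@9 MEM@10 WB@11
I3 ld r3 <- r1: IF@6 ID@9 stall=0 (-) EX@10 MEM@11 WB@12

Answer: 12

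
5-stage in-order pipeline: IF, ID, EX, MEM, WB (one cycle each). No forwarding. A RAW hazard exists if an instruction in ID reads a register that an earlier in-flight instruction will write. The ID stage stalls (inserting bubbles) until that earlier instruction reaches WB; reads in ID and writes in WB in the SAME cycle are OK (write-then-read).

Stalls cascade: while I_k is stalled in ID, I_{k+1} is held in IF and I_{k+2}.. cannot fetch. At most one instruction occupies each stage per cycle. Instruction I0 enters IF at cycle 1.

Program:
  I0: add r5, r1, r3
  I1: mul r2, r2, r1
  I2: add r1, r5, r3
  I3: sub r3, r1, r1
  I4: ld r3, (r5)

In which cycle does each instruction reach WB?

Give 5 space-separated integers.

I0 add r5 <- r1,r3: IF@1 ID@2 stall=0 (-) EX@3 MEM@4 WB@5
I1 mul r2 <- r2,r1: IF@2 ID@3 stall=0 (-) EX@4 MEM@5 WB@6
I2 add r1 <- r5,r3: IF@3 ID@4 stall=1 (RAW on I0.r5 (WB@5)) EX@6 MEM@7 WB@8
I3 sub r3 <- r1,r1: IF@4 ID@6 stall=2 (RAW on I2.r1 (WB@8)) EX@9 MEM@10 WB@11
I4 ld r3 <- r5: IF@6 ID@9 stall=0 (-) EX@10 MEM@11 WB@12

Answer: 5 6 8 11 12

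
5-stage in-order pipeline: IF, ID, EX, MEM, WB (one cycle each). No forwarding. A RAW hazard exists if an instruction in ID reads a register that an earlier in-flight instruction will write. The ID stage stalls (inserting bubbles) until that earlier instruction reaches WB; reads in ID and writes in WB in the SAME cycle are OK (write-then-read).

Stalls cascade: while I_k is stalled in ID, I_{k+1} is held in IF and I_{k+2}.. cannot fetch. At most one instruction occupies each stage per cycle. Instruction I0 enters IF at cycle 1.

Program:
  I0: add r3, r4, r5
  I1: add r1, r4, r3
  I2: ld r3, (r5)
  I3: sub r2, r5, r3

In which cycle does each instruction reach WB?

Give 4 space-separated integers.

I0 add r3 <- r4,r5: IF@1 ID@2 stall=0 (-) EX@3 MEM@4 WB@5
I1 add r1 <- r4,r3: IF@2 ID@3 stall=2 (RAW on I0.r3 (WB@5)) EX@6 MEM@7 WB@8
I2 ld r3 <- r5: IF@3 ID@6 stall=0 (-) EX@7 MEM@8 WB@9
I3 sub r2 <- r5,r3: IF@6 ID@7 stall=2 (RAW on I2.r3 (WB@9)) EX@10 MEM@11 WB@12

Answer: 5 8 9 12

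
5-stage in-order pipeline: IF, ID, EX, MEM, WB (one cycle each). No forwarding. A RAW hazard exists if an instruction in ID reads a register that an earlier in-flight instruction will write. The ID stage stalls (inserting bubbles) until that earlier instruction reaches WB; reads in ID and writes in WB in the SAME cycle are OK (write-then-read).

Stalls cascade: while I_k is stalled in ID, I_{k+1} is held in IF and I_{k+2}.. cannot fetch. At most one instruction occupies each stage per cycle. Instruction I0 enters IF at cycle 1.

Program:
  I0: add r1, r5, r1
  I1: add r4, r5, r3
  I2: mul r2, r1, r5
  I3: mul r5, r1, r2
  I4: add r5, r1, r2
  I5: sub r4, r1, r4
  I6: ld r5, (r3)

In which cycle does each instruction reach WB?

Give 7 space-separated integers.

Answer: 5 6 8 11 12 13 14

Derivation:
I0 add r1 <- r5,r1: IF@1 ID@2 stall=0 (-) EX@3 MEM@4 WB@5
I1 add r4 <- r5,r3: IF@2 ID@3 stall=0 (-) EX@4 MEM@5 WB@6
I2 mul r2 <- r1,r5: IF@3 ID@4 stall=1 (RAW on I0.r1 (WB@5)) EX@6 MEM@7 WB@8
I3 mul r5 <- r1,r2: IF@4 ID@6 stall=2 (RAW on I2.r2 (WB@8)) EX@9 MEM@10 WB@11
I4 add r5 <- r1,r2: IF@6 ID@9 stall=0 (-) EX@10 MEM@11 WB@12
I5 sub r4 <- r1,r4: IF@9 ID@10 stall=0 (-) EX@11 MEM@12 WB@13
I6 ld r5 <- r3: IF@10 ID@11 stall=0 (-) EX@12 MEM@13 WB@14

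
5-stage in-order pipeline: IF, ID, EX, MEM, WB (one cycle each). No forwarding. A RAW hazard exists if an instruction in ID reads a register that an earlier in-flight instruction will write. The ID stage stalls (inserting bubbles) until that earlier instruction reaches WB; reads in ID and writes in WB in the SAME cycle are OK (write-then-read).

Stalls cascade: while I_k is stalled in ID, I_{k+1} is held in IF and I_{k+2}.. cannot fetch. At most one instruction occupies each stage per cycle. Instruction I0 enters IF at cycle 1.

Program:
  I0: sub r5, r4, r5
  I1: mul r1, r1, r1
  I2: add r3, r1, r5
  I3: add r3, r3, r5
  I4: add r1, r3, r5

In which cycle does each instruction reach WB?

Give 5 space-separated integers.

Answer: 5 6 9 12 15

Derivation:
I0 sub r5 <- r4,r5: IF@1 ID@2 stall=0 (-) EX@3 MEM@4 WB@5
I1 mul r1 <- r1,r1: IF@2 ID@3 stall=0 (-) EX@4 MEM@5 WB@6
I2 add r3 <- r1,r5: IF@3 ID@4 stall=2 (RAW on I1.r1 (WB@6)) EX@7 MEM@8 WB@9
I3 add r3 <- r3,r5: IF@4 ID@7 stall=2 (RAW on I2.r3 (WB@9)) EX@10 MEM@11 WB@12
I4 add r1 <- r3,r5: IF@7 ID@10 stall=2 (RAW on I3.r3 (WB@12)) EX@13 MEM@14 WB@15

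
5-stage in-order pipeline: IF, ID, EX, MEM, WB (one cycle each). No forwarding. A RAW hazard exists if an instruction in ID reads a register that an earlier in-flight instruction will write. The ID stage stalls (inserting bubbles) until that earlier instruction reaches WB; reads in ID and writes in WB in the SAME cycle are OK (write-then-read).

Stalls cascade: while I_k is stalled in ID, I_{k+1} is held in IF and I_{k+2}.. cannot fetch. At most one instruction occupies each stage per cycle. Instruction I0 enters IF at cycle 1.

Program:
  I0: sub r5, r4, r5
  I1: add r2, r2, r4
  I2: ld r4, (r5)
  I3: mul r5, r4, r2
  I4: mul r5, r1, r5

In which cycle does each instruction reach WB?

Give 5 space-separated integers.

Answer: 5 6 8 11 14

Derivation:
I0 sub r5 <- r4,r5: IF@1 ID@2 stall=0 (-) EX@3 MEM@4 WB@5
I1 add r2 <- r2,r4: IF@2 ID@3 stall=0 (-) EX@4 MEM@5 WB@6
I2 ld r4 <- r5: IF@3 ID@4 stall=1 (RAW on I0.r5 (WB@5)) EX@6 MEM@7 WB@8
I3 mul r5 <- r4,r2: IF@4 ID@6 stall=2 (RAW on I2.r4 (WB@8)) EX@9 MEM@10 WB@11
I4 mul r5 <- r1,r5: IF@6 ID@9 stall=2 (RAW on I3.r5 (WB@11)) EX@12 MEM@13 WB@14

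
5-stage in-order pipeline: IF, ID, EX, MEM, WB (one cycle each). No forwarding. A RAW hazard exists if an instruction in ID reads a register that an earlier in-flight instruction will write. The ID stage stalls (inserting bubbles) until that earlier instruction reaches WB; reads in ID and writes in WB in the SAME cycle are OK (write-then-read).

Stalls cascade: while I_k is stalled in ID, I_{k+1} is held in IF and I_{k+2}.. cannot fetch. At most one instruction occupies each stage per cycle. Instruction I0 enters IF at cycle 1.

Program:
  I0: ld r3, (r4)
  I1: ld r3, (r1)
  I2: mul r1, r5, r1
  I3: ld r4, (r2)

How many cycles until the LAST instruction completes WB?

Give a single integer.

Answer: 8

Derivation:
I0 ld r3 <- r4: IF@1 ID@2 stall=0 (-) EX@3 MEM@4 WB@5
I1 ld r3 <- r1: IF@2 ID@3 stall=0 (-) EX@4 MEM@5 WB@6
I2 mul r1 <- r5,r1: IF@3 ID@4 stall=0 (-) EX@5 MEM@6 WB@7
I3 ld r4 <- r2: IF@4 ID@5 stall=0 (-) EX@6 MEM@7 WB@8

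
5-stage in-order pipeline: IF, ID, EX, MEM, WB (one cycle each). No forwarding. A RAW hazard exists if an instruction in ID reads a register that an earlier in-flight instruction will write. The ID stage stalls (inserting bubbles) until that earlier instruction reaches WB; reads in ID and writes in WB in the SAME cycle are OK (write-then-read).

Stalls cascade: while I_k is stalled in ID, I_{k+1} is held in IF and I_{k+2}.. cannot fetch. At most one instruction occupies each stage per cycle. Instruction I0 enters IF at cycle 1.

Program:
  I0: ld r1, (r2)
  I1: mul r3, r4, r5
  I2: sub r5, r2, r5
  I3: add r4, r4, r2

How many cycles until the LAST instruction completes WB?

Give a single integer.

Answer: 8

Derivation:
I0 ld r1 <- r2: IF@1 ID@2 stall=0 (-) EX@3 MEM@4 WB@5
I1 mul r3 <- r4,r5: IF@2 ID@3 stall=0 (-) EX@4 MEM@5 WB@6
I2 sub r5 <- r2,r5: IF@3 ID@4 stall=0 (-) EX@5 MEM@6 WB@7
I3 add r4 <- r4,r2: IF@4 ID@5 stall=0 (-) EX@6 MEM@7 WB@8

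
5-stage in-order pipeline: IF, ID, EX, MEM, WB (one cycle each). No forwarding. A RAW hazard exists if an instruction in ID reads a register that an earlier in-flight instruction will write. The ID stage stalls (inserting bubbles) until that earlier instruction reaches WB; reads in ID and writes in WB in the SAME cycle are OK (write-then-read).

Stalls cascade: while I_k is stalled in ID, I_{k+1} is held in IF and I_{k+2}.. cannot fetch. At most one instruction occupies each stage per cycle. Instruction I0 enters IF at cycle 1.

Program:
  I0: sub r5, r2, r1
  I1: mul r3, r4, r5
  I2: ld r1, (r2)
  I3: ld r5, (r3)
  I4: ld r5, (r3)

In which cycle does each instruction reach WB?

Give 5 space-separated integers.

Answer: 5 8 9 11 12

Derivation:
I0 sub r5 <- r2,r1: IF@1 ID@2 stall=0 (-) EX@3 MEM@4 WB@5
I1 mul r3 <- r4,r5: IF@2 ID@3 stall=2 (RAW on I0.r5 (WB@5)) EX@6 MEM@7 WB@8
I2 ld r1 <- r2: IF@3 ID@6 stall=0 (-) EX@7 MEM@8 WB@9
I3 ld r5 <- r3: IF@6 ID@7 stall=1 (RAW on I1.r3 (WB@8)) EX@9 MEM@10 WB@11
I4 ld r5 <- r3: IF@7 ID@9 stall=0 (-) EX@10 MEM@11 WB@12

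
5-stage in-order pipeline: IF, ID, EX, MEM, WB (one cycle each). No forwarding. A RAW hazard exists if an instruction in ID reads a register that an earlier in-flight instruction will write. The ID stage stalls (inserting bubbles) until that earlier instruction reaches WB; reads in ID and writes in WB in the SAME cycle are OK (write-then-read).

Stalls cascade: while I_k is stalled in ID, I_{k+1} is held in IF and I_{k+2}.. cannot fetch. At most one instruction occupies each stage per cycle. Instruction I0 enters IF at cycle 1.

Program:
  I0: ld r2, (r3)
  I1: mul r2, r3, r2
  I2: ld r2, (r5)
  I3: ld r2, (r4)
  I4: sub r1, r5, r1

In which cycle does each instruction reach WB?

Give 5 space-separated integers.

I0 ld r2 <- r3: IF@1 ID@2 stall=0 (-) EX@3 MEM@4 WB@5
I1 mul r2 <- r3,r2: IF@2 ID@3 stall=2 (RAW on I0.r2 (WB@5)) EX@6 MEM@7 WB@8
I2 ld r2 <- r5: IF@3 ID@6 stall=0 (-) EX@7 MEM@8 WB@9
I3 ld r2 <- r4: IF@6 ID@7 stall=0 (-) EX@8 MEM@9 WB@10
I4 sub r1 <- r5,r1: IF@7 ID@8 stall=0 (-) EX@9 MEM@10 WB@11

Answer: 5 8 9 10 11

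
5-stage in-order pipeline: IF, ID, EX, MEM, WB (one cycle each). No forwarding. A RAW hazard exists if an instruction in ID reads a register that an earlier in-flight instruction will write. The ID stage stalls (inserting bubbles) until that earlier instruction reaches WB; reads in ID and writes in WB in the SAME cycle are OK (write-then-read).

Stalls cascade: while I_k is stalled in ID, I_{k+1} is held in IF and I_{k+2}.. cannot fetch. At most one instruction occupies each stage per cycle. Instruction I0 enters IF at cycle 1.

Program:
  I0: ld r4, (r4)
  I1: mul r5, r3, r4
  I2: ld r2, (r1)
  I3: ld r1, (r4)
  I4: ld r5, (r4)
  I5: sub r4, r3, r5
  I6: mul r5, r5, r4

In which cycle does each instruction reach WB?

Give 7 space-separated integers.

Answer: 5 8 9 10 11 14 17

Derivation:
I0 ld r4 <- r4: IF@1 ID@2 stall=0 (-) EX@3 MEM@4 WB@5
I1 mul r5 <- r3,r4: IF@2 ID@3 stall=2 (RAW on I0.r4 (WB@5)) EX@6 MEM@7 WB@8
I2 ld r2 <- r1: IF@3 ID@6 stall=0 (-) EX@7 MEM@8 WB@9
I3 ld r1 <- r4: IF@6 ID@7 stall=0 (-) EX@8 MEM@9 WB@10
I4 ld r5 <- r4: IF@7 ID@8 stall=0 (-) EX@9 MEM@10 WB@11
I5 sub r4 <- r3,r5: IF@8 ID@9 stall=2 (RAW on I4.r5 (WB@11)) EX@12 MEM@13 WB@14
I6 mul r5 <- r5,r4: IF@9 ID@12 stall=2 (RAW on I5.r4 (WB@14)) EX@15 MEM@16 WB@17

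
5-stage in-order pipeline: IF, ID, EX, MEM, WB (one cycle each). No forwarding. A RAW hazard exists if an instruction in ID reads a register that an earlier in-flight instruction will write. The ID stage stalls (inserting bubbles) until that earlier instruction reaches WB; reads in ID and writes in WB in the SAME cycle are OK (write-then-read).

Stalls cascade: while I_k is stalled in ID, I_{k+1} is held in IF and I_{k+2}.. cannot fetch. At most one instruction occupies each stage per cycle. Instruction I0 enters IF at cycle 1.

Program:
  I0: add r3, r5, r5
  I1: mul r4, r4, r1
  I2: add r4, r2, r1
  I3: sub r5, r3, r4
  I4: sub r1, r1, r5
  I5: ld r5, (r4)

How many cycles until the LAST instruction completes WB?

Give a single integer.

I0 add r3 <- r5,r5: IF@1 ID@2 stall=0 (-) EX@3 MEM@4 WB@5
I1 mul r4 <- r4,r1: IF@2 ID@3 stall=0 (-) EX@4 MEM@5 WB@6
I2 add r4 <- r2,r1: IF@3 ID@4 stall=0 (-) EX@5 MEM@6 WB@7
I3 sub r5 <- r3,r4: IF@4 ID@5 stall=2 (RAW on I2.r4 (WB@7)) EX@8 MEM@9 WB@10
I4 sub r1 <- r1,r5: IF@5 ID@8 stall=2 (RAW on I3.r5 (WB@10)) EX@11 MEM@12 WB@13
I5 ld r5 <- r4: IF@8 ID@11 stall=0 (-) EX@12 MEM@13 WB@14

Answer: 14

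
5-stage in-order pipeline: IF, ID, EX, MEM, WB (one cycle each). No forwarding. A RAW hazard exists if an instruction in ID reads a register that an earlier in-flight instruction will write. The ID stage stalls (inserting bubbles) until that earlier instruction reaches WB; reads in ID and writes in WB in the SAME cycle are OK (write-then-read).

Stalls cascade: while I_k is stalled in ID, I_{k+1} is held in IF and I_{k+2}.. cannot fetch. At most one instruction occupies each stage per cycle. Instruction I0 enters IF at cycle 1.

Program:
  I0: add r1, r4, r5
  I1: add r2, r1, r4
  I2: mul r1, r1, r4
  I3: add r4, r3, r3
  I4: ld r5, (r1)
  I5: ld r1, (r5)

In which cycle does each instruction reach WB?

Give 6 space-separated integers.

Answer: 5 8 9 10 12 15

Derivation:
I0 add r1 <- r4,r5: IF@1 ID@2 stall=0 (-) EX@3 MEM@4 WB@5
I1 add r2 <- r1,r4: IF@2 ID@3 stall=2 (RAW on I0.r1 (WB@5)) EX@6 MEM@7 WB@8
I2 mul r1 <- r1,r4: IF@3 ID@6 stall=0 (-) EX@7 MEM@8 WB@9
I3 add r4 <- r3,r3: IF@6 ID@7 stall=0 (-) EX@8 MEM@9 WB@10
I4 ld r5 <- r1: IF@7 ID@8 stall=1 (RAW on I2.r1 (WB@9)) EX@10 MEM@11 WB@12
I5 ld r1 <- r5: IF@8 ID@10 stall=2 (RAW on I4.r5 (WB@12)) EX@13 MEM@14 WB@15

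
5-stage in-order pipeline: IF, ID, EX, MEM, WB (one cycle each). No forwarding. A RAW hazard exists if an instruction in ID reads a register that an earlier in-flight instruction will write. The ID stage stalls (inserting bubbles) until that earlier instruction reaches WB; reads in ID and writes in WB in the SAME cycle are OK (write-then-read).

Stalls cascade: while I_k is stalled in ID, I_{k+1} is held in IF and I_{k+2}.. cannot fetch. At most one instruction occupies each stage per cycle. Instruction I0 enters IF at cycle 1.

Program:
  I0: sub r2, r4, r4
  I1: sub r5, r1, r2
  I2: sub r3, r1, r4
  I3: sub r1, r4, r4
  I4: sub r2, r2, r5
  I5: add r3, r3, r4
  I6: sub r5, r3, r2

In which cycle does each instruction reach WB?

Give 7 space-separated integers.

Answer: 5 8 9 10 11 12 15

Derivation:
I0 sub r2 <- r4,r4: IF@1 ID@2 stall=0 (-) EX@3 MEM@4 WB@5
I1 sub r5 <- r1,r2: IF@2 ID@3 stall=2 (RAW on I0.r2 (WB@5)) EX@6 MEM@7 WB@8
I2 sub r3 <- r1,r4: IF@3 ID@6 stall=0 (-) EX@7 MEM@8 WB@9
I3 sub r1 <- r4,r4: IF@6 ID@7 stall=0 (-) EX@8 MEM@9 WB@10
I4 sub r2 <- r2,r5: IF@7 ID@8 stall=0 (-) EX@9 MEM@10 WB@11
I5 add r3 <- r3,r4: IF@8 ID@9 stall=0 (-) EX@10 MEM@11 WB@12
I6 sub r5 <- r3,r2: IF@9 ID@10 stall=2 (RAW on I5.r3 (WB@12)) EX@13 MEM@14 WB@15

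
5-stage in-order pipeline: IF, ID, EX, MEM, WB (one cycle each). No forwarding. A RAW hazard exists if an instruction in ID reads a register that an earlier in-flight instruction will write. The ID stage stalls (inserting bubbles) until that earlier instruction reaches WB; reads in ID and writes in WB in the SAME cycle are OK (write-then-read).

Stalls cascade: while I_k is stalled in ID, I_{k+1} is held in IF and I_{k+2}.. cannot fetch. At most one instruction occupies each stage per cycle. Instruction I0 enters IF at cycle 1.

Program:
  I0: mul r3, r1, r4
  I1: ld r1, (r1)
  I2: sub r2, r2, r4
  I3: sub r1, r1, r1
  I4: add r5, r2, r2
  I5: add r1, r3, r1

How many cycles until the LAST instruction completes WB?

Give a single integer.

I0 mul r3 <- r1,r4: IF@1 ID@2 stall=0 (-) EX@3 MEM@4 WB@5
I1 ld r1 <- r1: IF@2 ID@3 stall=0 (-) EX@4 MEM@5 WB@6
I2 sub r2 <- r2,r4: IF@3 ID@4 stall=0 (-) EX@5 MEM@6 WB@7
I3 sub r1 <- r1,r1: IF@4 ID@5 stall=1 (RAW on I1.r1 (WB@6)) EX@7 MEM@8 WB@9
I4 add r5 <- r2,r2: IF@5 ID@7 stall=0 (-) EX@8 MEM@9 WB@10
I5 add r1 <- r3,r1: IF@7 ID@8 stall=1 (RAW on I3.r1 (WB@9)) EX@10 MEM@11 WB@12

Answer: 12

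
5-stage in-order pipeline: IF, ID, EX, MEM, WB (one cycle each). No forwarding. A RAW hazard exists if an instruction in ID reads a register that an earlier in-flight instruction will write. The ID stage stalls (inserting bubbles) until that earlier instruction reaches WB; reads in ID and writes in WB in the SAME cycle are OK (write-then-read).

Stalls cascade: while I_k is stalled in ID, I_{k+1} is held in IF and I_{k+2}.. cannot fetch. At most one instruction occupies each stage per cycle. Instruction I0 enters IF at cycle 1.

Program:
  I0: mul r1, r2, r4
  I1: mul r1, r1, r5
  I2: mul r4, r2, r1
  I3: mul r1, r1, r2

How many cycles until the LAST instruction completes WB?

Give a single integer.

Answer: 12

Derivation:
I0 mul r1 <- r2,r4: IF@1 ID@2 stall=0 (-) EX@3 MEM@4 WB@5
I1 mul r1 <- r1,r5: IF@2 ID@3 stall=2 (RAW on I0.r1 (WB@5)) EX@6 MEM@7 WB@8
I2 mul r4 <- r2,r1: IF@3 ID@6 stall=2 (RAW on I1.r1 (WB@8)) EX@9 MEM@10 WB@11
I3 mul r1 <- r1,r2: IF@6 ID@9 stall=0 (-) EX@10 MEM@11 WB@12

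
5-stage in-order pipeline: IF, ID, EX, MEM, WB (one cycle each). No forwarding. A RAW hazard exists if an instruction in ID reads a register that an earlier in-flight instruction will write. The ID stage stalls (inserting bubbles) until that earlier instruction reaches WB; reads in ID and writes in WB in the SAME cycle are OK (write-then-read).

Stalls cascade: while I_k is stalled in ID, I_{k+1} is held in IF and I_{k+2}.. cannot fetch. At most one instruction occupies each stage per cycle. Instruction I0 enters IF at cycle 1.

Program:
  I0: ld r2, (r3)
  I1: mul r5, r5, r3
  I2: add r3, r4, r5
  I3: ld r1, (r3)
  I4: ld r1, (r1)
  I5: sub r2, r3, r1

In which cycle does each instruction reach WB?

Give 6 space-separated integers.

I0 ld r2 <- r3: IF@1 ID@2 stall=0 (-) EX@3 MEM@4 WB@5
I1 mul r5 <- r5,r3: IF@2 ID@3 stall=0 (-) EX@4 MEM@5 WB@6
I2 add r3 <- r4,r5: IF@3 ID@4 stall=2 (RAW on I1.r5 (WB@6)) EX@7 MEM@8 WB@9
I3 ld r1 <- r3: IF@4 ID@7 stall=2 (RAW on I2.r3 (WB@9)) EX@10 MEM@11 WB@12
I4 ld r1 <- r1: IF@7 ID@10 stall=2 (RAW on I3.r1 (WB@12)) EX@13 MEM@14 WB@15
I5 sub r2 <- r3,r1: IF@10 ID@13 stall=2 (RAW on I4.r1 (WB@15)) EX@16 MEM@17 WB@18

Answer: 5 6 9 12 15 18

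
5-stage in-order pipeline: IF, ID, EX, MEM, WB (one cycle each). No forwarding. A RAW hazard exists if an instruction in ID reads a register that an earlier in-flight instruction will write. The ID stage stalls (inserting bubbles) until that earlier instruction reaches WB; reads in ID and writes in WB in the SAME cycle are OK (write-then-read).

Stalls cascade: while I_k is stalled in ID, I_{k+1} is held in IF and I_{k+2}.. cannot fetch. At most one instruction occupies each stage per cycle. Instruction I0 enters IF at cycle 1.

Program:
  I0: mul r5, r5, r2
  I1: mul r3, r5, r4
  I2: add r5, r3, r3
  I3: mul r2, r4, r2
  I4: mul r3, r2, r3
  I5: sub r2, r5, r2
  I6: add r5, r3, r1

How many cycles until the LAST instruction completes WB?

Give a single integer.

I0 mul r5 <- r5,r2: IF@1 ID@2 stall=0 (-) EX@3 MEM@4 WB@5
I1 mul r3 <- r5,r4: IF@2 ID@3 stall=2 (RAW on I0.r5 (WB@5)) EX@6 MEM@7 WB@8
I2 add r5 <- r3,r3: IF@3 ID@6 stall=2 (RAW on I1.r3 (WB@8)) EX@9 MEM@10 WB@11
I3 mul r2 <- r4,r2: IF@6 ID@9 stall=0 (-) EX@10 MEM@11 WB@12
I4 mul r3 <- r2,r3: IF@9 ID@10 stall=2 (RAW on I3.r2 (WB@12)) EX@13 MEM@14 WB@15
I5 sub r2 <- r5,r2: IF@10 ID@13 stall=0 (-) EX@14 MEM@15 WB@16
I6 add r5 <- r3,r1: IF@13 ID@14 stall=1 (RAW on I4.r3 (WB@15)) EX@16 MEM@17 WB@18

Answer: 18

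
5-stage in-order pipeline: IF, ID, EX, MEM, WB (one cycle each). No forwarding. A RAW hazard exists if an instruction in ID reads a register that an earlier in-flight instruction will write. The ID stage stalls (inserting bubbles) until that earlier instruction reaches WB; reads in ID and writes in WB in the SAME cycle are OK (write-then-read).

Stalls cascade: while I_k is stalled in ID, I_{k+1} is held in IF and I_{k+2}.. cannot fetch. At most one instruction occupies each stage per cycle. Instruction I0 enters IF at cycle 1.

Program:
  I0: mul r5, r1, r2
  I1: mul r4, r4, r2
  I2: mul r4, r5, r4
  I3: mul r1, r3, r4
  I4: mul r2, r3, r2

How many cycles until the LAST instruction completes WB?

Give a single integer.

I0 mul r5 <- r1,r2: IF@1 ID@2 stall=0 (-) EX@3 MEM@4 WB@5
I1 mul r4 <- r4,r2: IF@2 ID@3 stall=0 (-) EX@4 MEM@5 WB@6
I2 mul r4 <- r5,r4: IF@3 ID@4 stall=2 (RAW on I1.r4 (WB@6)) EX@7 MEM@8 WB@9
I3 mul r1 <- r3,r4: IF@4 ID@7 stall=2 (RAW on I2.r4 (WB@9)) EX@10 MEM@11 WB@12
I4 mul r2 <- r3,r2: IF@7 ID@10 stall=0 (-) EX@11 MEM@12 WB@13

Answer: 13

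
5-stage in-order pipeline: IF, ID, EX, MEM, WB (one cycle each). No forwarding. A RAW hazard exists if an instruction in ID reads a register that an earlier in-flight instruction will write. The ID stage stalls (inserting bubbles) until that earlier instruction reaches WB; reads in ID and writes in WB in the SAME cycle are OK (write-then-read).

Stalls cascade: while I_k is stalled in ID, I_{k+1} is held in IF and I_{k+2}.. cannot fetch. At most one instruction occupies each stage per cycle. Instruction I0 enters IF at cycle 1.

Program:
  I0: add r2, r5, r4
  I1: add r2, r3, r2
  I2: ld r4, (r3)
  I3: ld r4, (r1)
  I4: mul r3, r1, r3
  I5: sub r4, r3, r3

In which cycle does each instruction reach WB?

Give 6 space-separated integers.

I0 add r2 <- r5,r4: IF@1 ID@2 stall=0 (-) EX@3 MEM@4 WB@5
I1 add r2 <- r3,r2: IF@2 ID@3 stall=2 (RAW on I0.r2 (WB@5)) EX@6 MEM@7 WB@8
I2 ld r4 <- r3: IF@3 ID@6 stall=0 (-) EX@7 MEM@8 WB@9
I3 ld r4 <- r1: IF@6 ID@7 stall=0 (-) EX@8 MEM@9 WB@10
I4 mul r3 <- r1,r3: IF@7 ID@8 stall=0 (-) EX@9 MEM@10 WB@11
I5 sub r4 <- r3,r3: IF@8 ID@9 stall=2 (RAW on I4.r3 (WB@11)) EX@12 MEM@13 WB@14

Answer: 5 8 9 10 11 14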